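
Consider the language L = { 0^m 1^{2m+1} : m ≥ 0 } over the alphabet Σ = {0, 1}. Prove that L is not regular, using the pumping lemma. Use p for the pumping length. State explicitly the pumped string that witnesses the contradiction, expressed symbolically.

0^{p+k} 1^{2p+1}

Suppose for contradiction that L is regular, and let p be the pumping length.
Let w = 0^p 1^{2p+1} ∈ L; note |w| = 3p+1 ≥ p.
By the pumping lemma, w = xyz with |xy| ≤ p and |y| > 0.
The first p characters of w are 0's, so xy (and hence y) consists only of 0's. Write y = 0^k, 1 ≤ k ≤ p.
Pump with i = 2: xy^2z = 0^{p+k} 1^{2p+1}. For this to lie in L we would need 2p+1 = 2(p+k)+1, which forces k = 0. But k ≥ 1, so xy^2z ∉ L.
This is a contradiction; hence L is not regular.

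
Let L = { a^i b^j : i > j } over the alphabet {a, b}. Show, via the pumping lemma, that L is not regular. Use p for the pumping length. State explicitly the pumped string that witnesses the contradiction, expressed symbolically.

Assume L is regular; let p be its pumping constant.
Choose w = a^{p+1} b^p ∈ L, with |w| = 2p+1 ≥ p.
The pumping lemma gives a decomposition w = xyz where |xy| ≤ p and y is nonempty.
Since the first p symbols of w are all a's and |xy| ≤ p, y lies entirely in the leading a-block: y = a^k for some k with 1 ≤ k ≤ p.
Consider xy^0z = xz = a^{p+1-k} b^p. Since k ≥ 1, the a-count p+1-k is at most p, so i > j fails; thus xz ∉ L.
Contradiction. Therefore L is not regular.

a^{p+1-k} b^p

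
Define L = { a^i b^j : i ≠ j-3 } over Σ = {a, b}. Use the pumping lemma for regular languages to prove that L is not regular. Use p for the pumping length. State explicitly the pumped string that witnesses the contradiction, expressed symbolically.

Assume L is regular; let p be its pumping constant.
Choose w = a^p b^{p+p!+3}. Since p ≠ (p+p!+3)-3 = p+p!, w ∈ L; and |w| ≥ p.
By the pumping lemma, w = xyz with |xy| ≤ p and y is nonempty.
The first p characters of w are a's, so xy (and hence y) consists only of a's. Write y = a^k, 1 ≤ k ≤ p.
Since 1 ≤ k ≤ p, k divides p!; set t = 1 + p!/k. Then xy^t z has p + (p!/k)·k = p + p! copies of a. Now the a-count is p+p! and (b-count)-3 = (p+p!+3)-3 = p+p!, so i ≠ j-3 fails. So xy^t z = a^{p+p!} b^{p+p!+3} ∉ L.
This is a contradiction; hence L is not regular.

a^{p+p!} b^{p+p!+3}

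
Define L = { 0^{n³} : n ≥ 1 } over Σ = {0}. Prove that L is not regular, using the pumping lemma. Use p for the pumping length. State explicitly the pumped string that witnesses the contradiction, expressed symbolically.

0^{p³+k}

Toward a contradiction, assume L is regular with pumping length p.
Take w = 0^{p³} ∈ L with |w| = p³ ≥ p.
The pumping lemma gives a decomposition w = xyz where |xy| ≤ p and |y| > 0.
Then y = 0^k for some k with 1 ≤ k ≤ p.
Pump with i = 2: xy^2z = 0^{p³+k}. Since 1 ≤ k ≤ p, p³ < p³+k ≤ p³+p < p³+3p²+3p+1 = (p+1)³, so p³+k is not a perfect cube. So xy^2z ∉ L.
This is a contradiction; hence L is not regular.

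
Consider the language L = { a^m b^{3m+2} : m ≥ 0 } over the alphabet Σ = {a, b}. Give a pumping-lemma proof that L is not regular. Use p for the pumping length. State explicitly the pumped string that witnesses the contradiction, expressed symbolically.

a^{p+k} b^{3p+2}

Toward a contradiction, assume L is regular with pumping length p.
Choose w = a^p b^{3p+2}, which is in L with |w| = 4p+2 ≥ p.
Write w = xyz as guaranteed by the lemma, with |xy| ≤ p and y is nonempty.
Since the first p symbols of w are all a's and |xy| ≤ p, y lies entirely in the leading a-block: y = a^k for some k with 1 ≤ k ≤ p.
Pump with i = 2: xy^2z = a^{p+k} b^{3p+2}. For this to lie in L we would need 3p+2 = 3(p+k)+2, which forces k = 0. But k ≥ 1, so xy^2z ∉ L.
Contradiction. Therefore L is not regular.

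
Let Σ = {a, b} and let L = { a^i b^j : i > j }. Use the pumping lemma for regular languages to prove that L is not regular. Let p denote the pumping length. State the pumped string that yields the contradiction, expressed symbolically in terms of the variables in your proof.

Assume L is regular. Let p be the pumping length given by the pumping lemma.
Choose w = a^{p+1} b^p ∈ L, with |w| = 2p+1 ≥ p.
Write w = xyz as guaranteed by the lemma, with |xy| ≤ p and |y| > 0.
Since the first p symbols of w are all a's and |xy| ≤ p, y lies entirely in the leading a-block: y = a^k for some k with 1 ≤ k ≤ p.
Consider xy^0z = xz = a^{p+1-k} b^p. Since k ≥ 1, the a-count p+1-k is at most p, so i > j fails; thus xz ∉ L.
Contradiction. Therefore L is not regular.

a^{p+1-k} b^p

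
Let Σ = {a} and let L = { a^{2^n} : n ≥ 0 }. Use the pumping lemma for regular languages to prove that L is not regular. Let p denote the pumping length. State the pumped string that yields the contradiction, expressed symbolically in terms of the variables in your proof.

a^{2^p+k}

Suppose for contradiction that L is regular, and let p be the pumping length.
Take w = a^{2^p} ∈ L with |w| = 2^p ≥ p.
Write w = xyz as guaranteed by the lemma, with |xy| ≤ p and |y| > 0.
Then y = a^k for some k with 1 ≤ k ≤ p.
Pump with i = 2: xy^2z = a^{2^p+k}. Since 1 ≤ k ≤ p < 2^p, we have 2^p < 2^p+k < 2^{p+1}, so 2^p+k is not a power of 2. So xy^2z ∉ L.
Contradiction. Therefore L is not regular.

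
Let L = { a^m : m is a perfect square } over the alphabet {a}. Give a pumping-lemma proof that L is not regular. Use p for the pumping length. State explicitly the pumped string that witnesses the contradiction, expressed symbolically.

Assume L is regular; let p be its pumping constant.
Take w = a^{p²} ∈ L with |w| = p² ≥ p.
The pumping lemma gives a decomposition w = xyz where |xy| ≤ p and |y| ≥ 1.
Then y = a^k for some k with 1 ≤ k ≤ p.
Pump with i = 2: xy^2z = a^{p²+k}. Since 1 ≤ k ≤ p, p² < p²+k ≤ p²+p < (p+1)², so p²+k lies strictly between consecutive squares and is not a perfect square. So xy^2z ∉ L.
This is a contradiction; hence L is not regular.

a^{p²+k}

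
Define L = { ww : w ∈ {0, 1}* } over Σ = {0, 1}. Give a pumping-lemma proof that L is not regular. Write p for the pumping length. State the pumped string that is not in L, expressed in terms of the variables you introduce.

0^{p+k} 1^p 0^p 1^p

Suppose for contradiction that L is regular, and let p be the pumping length.
Take w = 0^p 1^p 0^p 1^p = uu where u = 0^p1^p; then w ∈ L and |w| = 4p ≥ p.
Write w = xyz as guaranteed by the lemma, with |xy| ≤ p and |y| ≥ 1.
Because |xy| ≤ p and w begins with p copies of 0, we have y = 0^k with 1 ≤ k ≤ p.
Pump with i = 2: xy^2z = 0^{p+k} 1^p 0^p 1^p, of length 4p+k. Suppose this equals vv. The string starts with 0 and ends with 1, so v does too; thus the boundary between the two copies of v is a 1→0 transition. There is exactly one such transition, at position 2p+k, so |v| = 2p+k and |vv| = 4p+2k ≠ 4p+k since k ≥ 1. So xy^2z ∉ L.
Contradiction. Therefore L is not regular.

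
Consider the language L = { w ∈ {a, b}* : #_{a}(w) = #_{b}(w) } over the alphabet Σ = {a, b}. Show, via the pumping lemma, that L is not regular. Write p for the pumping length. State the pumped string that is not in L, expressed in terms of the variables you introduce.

Toward a contradiction, assume L is regular with pumping length p.
Choose w = a^p b^p ∈ L with |w| = 2p ≥ p.
Write w = xyz as guaranteed by the lemma, with |xy| ≤ p and y is nonempty.
Since the first p symbols of w are all a's and |xy| ≤ p, y lies entirely in the leading a-block: y = a^k for some k with 1 ≤ k ≤ p.
Pump with i = 2: xy^2z = a^{p+k} b^p has p+k occurrences of a but only p of b. Since k ≥ 1 the counts differ, so xy^2z ∉ L.
This contradicts the pumping lemma, so L is not regular.

a^{p+k} b^p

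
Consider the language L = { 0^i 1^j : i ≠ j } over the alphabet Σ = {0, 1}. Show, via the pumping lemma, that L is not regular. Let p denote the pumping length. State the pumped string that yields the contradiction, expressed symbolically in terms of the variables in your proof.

0^{p+p!} 1^{p+p!}

Assume L is regular; let p be its pumping constant.
Choose w = 0^p 1^{p+p!}. Since p ≠ p+p!, w ∈ L; and |w| ≥ p.
Write w = xyz as guaranteed by the lemma, with |xy| ≤ p and |y| ≥ 1.
Because |xy| ≤ p and w begins with p copies of 0, we have y = 0^k with 1 ≤ k ≤ p.
Since 1 ≤ k ≤ p, k divides p!; set t = 1 + p!/k. Then xy^t z has p + (p!/k)·k = p + p! copies of 0. Now the 0-count equals the 1-count, so i ≠ j fails. So xy^t z = 0^{p+p!} 1^{p+p!} ∉ L.
This contradicts the pumping lemma, so L is not regular.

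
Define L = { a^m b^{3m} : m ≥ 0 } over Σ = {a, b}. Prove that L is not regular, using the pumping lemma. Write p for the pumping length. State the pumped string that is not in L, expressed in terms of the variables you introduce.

a^{p+k} b^{3p}

Toward a contradiction, assume L is regular with pumping length p.
Let w = a^p b^{3p} ∈ L; note |w| = 4p ≥ p.
By the pumping lemma, w = xyz with |xy| ≤ p and |y| ≥ 1.
Since the first p symbols of w are all a's and |xy| ≤ p, y lies entirely in the leading a-block: y = a^k for some k with 1 ≤ k ≤ p.
Pump with i = 2: xy^2z = a^{p+k} b^{3p}. For this to lie in L we would need 3p = 3(p+k), which forces k = 0. But k ≥ 1, so xy^2z ∉ L.
This contradicts the pumping lemma, so L is not regular.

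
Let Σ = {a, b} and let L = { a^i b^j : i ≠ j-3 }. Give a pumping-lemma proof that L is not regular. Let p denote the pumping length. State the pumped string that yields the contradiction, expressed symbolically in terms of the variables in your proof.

a^{p+p!} b^{p+p!+3}

Assume L is regular. Let p be the pumping length given by the pumping lemma.
Choose w = a^p b^{p+p!+3}. Since p ≠ (p+p!+3)-3 = p+p!, w ∈ L; and |w| ≥ p.
Write w = xyz as guaranteed by the lemma, with |xy| ≤ p and |y| > 0.
Since the first p symbols of w are all a's and |xy| ≤ p, y lies entirely in the leading a-block: y = a^k for some k with 1 ≤ k ≤ p.
Since 1 ≤ k ≤ p, k divides p!; set t = 1 + p!/k. Then xy^t z has p + (p!/k)·k = p + p! copies of a. Now the a-count is p+p! and (b-count)-3 = (p+p!+3)-3 = p+p!, so i ≠ j-3 fails. So xy^t z = a^{p+p!} b^{p+p!+3} ∉ L.
Contradiction. Therefore L is not regular.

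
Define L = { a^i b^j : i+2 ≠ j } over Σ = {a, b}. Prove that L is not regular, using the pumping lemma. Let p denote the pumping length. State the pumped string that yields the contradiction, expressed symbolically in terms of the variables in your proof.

a^{p+p!} b^{p+p!+2}

Assume L is regular; let p be its pumping constant.
Choose w = a^p b^{p+p!+2}. Since p ≠ (p+p!+2)-2 = p+p!, w ∈ L; and |w| ≥ p.
The pumping lemma gives a decomposition w = xyz where |xy| ≤ p and |y| > 0.
The first p characters of w are a's, so xy (and hence y) consists only of a's. Write y = a^k, 1 ≤ k ≤ p.
Since 1 ≤ k ≤ p, k divides p!; set t = 1 + p!/k. Then xy^t z has p + (p!/k)·k = p + p! copies of a. Now the a-count is p+p! and (b-count)-2 = (p+p!+2)-2 = p+p!, so i+2 ≠ j fails. So xy^t z = a^{p+p!} b^{p+p!+2} ∉ L.
Contradiction. Therefore L is not regular.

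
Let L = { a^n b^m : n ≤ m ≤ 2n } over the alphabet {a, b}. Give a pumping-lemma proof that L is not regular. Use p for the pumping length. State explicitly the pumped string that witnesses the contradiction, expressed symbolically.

a^{p+k} b^p

Assume L is regular; let p be its pumping constant.
Take w = a^p b^p ∈ L (since p ≤ p ≤ 2p), with |w| = 2p ≥ p.
The pumping lemma gives a decomposition w = xyz where |xy| ≤ p and |y| ≥ 1.
Since the first p symbols of w are all a's and |xy| ≤ p, y lies entirely in the leading a-block: y = a^k for some k with 1 ≤ k ≤ p.
Pump with i = 2: xy^2z = a^{p+k} b^p. Now n = p+k > p = m, so the condition n ≤ m fails. Thus xy^2z ∉ L.
This is a contradiction; hence L is not regular.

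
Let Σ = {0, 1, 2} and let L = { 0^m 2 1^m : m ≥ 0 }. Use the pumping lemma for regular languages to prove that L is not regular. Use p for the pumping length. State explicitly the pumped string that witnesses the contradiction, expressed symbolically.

Assume L is regular; let p be its pumping constant.
Take w = 0^p 2 1^p ∈ L with |w| = 2p+1 ≥ p.
The pumping lemma gives a decomposition w = xyz where |xy| ≤ p and |y| > 0.
The first p characters of w are 0's, so xy (and hence y) consists only of 0's. Write y = 0^k, 1 ≤ k ≤ p.
Pump with i = 2: xy^2z = 0^{p+k} 2 1^p, which would require p+k = p. But k ≥ 1, so xy^2z ∉ L.
Contradiction. Therefore L is not regular.

0^{p+k} 2 1^p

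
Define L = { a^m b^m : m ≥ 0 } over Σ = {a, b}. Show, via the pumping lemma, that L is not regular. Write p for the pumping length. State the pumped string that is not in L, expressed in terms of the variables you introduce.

Suppose for contradiction that L is regular, and let p be the pumping length.
Let w = a^p b^p ∈ L; note |w| = 2p ≥ p.
By the pumping lemma, w = xyz with |xy| ≤ p and |y| > 0.
Since the first p symbols of w are all a's and |xy| ≤ p, y lies entirely in the leading a-block: y = a^k for some k with 1 ≤ k ≤ p.
Pump with i = 2: xy^2z = a^{p+k} b^p. For this to lie in L we would need p = p+k, which forces k = 0. But k ≥ 1, so xy^2z ∉ L.
This contradicts the pumping lemma, so L is not regular.

a^{p+k} b^p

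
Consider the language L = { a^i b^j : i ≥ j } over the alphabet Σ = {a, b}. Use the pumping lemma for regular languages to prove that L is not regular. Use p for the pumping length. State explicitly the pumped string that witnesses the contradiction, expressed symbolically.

Assume L is regular. Let p be the pumping length given by the pumping lemma.
Choose w = a^p b^p ∈ L, with |w| = 2p ≥ p.
The pumping lemma gives a decomposition w = xyz where |xy| ≤ p and y is nonempty.
The first p characters of w are a's, so xy (and hence y) consists only of a's. Write y = a^k, 1 ≤ k ≤ p.
Consider xy^0z = xz = a^{p-k} b^p. Since k ≥ 1, the a-count p-k is less than p, so i ≥ j fails; thus xz ∉ L.
This is a contradiction; hence L is not regular.

a^{p-k} b^p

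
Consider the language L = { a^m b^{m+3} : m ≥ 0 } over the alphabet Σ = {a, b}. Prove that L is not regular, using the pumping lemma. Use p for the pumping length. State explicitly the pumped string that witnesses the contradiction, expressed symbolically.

Suppose for contradiction that L is regular, and let p be the pumping length.
Choose w = a^p b^{p+3}, which is in L with |w| = 2p+3 ≥ p.
Write w = xyz as guaranteed by the lemma, with |xy| ≤ p and |y| ≥ 1.
Because |xy| ≤ p and w begins with p copies of a, we have y = a^k with 1 ≤ k ≤ p.
Pump with i = 2: xy^2z = a^{p+k} b^{p+3}. For this to lie in L we would need p+3 = (p+k)+3, which forces k = 0. But k ≥ 1, so xy^2z ∉ L.
Contradiction. Therefore L is not regular.

a^{p+k} b^{p+3}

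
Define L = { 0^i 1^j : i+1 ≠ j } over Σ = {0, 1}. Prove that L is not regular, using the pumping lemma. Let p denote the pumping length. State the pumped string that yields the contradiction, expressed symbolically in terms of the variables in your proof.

0^{p+p!} 1^{p+p!+1}

Suppose for contradiction that L is regular, and let p be the pumping length.
Choose w = 0^p 1^{p+p!+1}. Since p ≠ (p+p!+1)-1 = p+p!, w ∈ L; and |w| ≥ p.
Write w = xyz as guaranteed by the lemma, with |xy| ≤ p and y is nonempty.
The first p characters of w are 0's, so xy (and hence y) consists only of 0's. Write y = 0^k, 1 ≤ k ≤ p.
Since 1 ≤ k ≤ p, k divides p!; set t = 1 + p!/k. Then xy^t z has p + (p!/k)·k = p + p! copies of 0. Now the 0-count is p+p! and (1-count)-1 = (p+p!+1)-1 = p+p!, so i+1 ≠ j fails. So xy^t z = 0^{p+p!} 1^{p+p!+1} ∉ L.
This is a contradiction; hence L is not regular.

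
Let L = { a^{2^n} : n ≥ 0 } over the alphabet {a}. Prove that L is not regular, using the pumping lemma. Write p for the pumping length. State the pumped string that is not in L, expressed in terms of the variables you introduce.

a^{2^p+k}

Assume L is regular. Let p be the pumping length given by the pumping lemma.
Take w = a^{2^p} ∈ L with |w| = 2^p ≥ p.
The pumping lemma gives a decomposition w = xyz where |xy| ≤ p and |y| > 0.
Then y = a^k for some k with 1 ≤ k ≤ p.
Pump with i = 2: xy^2z = a^{2^p+k}. Since 1 ≤ k ≤ p < 2^p, we have 2^p < 2^p+k < 2^{p+1}, so 2^p+k is not a power of 2. So xy^2z ∉ L.
This is a contradiction; hence L is not regular.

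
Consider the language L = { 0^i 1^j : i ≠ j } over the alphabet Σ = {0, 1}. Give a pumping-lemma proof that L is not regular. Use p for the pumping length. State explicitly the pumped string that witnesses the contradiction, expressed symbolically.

0^{p+p!} 1^{p+p!}

Suppose for contradiction that L is regular, and let p be the pumping length.
Choose w = 0^p 1^{p+p!}. Since p ≠ p+p!, w ∈ L; and |w| ≥ p.
Write w = xyz as guaranteed by the lemma, with |xy| ≤ p and |y| > 0.
Since the first p symbols of w are all 0's and |xy| ≤ p, y lies entirely in the leading 0-block: y = 0^k for some k with 1 ≤ k ≤ p.
Since 1 ≤ k ≤ p, k divides p!; set t = 1 + p!/k. Then xy^t z has p + (p!/k)·k = p + p! copies of 0. Now the 0-count equals the 1-count, so i ≠ j fails. So xy^t z = 0^{p+p!} 1^{p+p!} ∉ L.
Contradiction. Therefore L is not regular.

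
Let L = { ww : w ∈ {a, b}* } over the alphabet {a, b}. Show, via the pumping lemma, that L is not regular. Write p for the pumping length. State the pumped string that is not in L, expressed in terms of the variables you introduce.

Assume L is regular. Let p be the pumping length given by the pumping lemma.
Take w = a^p b^p a^p b^p = uu where u = a^pb^p; then w ∈ L and |w| = 4p ≥ p.
By the pumping lemma, w = xyz with |xy| ≤ p and y is nonempty.
Since the first p symbols of w are all a's and |xy| ≤ p, y lies entirely in the leading a-block: y = a^k for some k with 1 ≤ k ≤ p.
Pump with i = 2: xy^2z = a^{p+k} b^p a^p b^p, of length 4p+k. Suppose this equals vv. The string starts with a and ends with b, so v does too; thus the boundary between the two copies of v is a b→a transition. There is exactly one such transition, at position 2p+k, so |v| = 2p+k and |vv| = 4p+2k ≠ 4p+k since k ≥ 1. So xy^2z ∉ L.
This is a contradiction; hence L is not regular.

a^{p+k} b^p a^p b^p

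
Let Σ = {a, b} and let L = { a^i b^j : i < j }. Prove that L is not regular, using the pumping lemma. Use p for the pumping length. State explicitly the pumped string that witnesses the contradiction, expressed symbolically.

Toward a contradiction, assume L is regular with pumping length p.
Choose w = a^p b^{p+1} ∈ L, with |w| = 2p+1 ≥ p.
Write w = xyz as guaranteed by the lemma, with |xy| ≤ p and |y| ≥ 1.
The first p characters of w are a's, so xy (and hence y) consists only of a's. Write y = a^k, 1 ≤ k ≤ p.
Consider xy^2z = a^{p+k} b^{p+1}. Since k ≥ 1, the a-count p+k is at least p+1, so i < j fails; thus xy^2z ∉ L.
This is a contradiction; hence L is not regular.

a^{p+k} b^{p+1}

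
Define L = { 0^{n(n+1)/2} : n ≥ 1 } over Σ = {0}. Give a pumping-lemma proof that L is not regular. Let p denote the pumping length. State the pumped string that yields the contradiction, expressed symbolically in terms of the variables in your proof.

0^{p(p+1)/2+k}

Toward a contradiction, assume L is regular with pumping length p.
Take w = 0^{p(p+1)/2} ∈ L with |w| = p(p+1)/2 ≥ p.
By the pumping lemma, w = xyz with |xy| ≤ p and y is nonempty.
Then y = 0^k for some k with 1 ≤ k ≤ p.
Pump with i = 2: xy^2z = 0^{p(p+1)/2+k}. Since 1 ≤ k ≤ p, p(p+1)/2 < p(p+1)/2+k ≤ p(p+1)/2+p < (p+1)(p+2)/2, so p(p+1)/2+k is strictly between consecutive triangular numbers. So xy^2z ∉ L.
Contradiction. Therefore L is not regular.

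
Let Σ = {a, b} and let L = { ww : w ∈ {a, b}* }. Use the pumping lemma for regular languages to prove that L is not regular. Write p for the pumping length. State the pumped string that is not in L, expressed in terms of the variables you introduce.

Suppose for contradiction that L is regular, and let p be the pumping length.
Take w = a^p b^p a^p b^p = uu where u = a^pb^p; then w ∈ L and |w| = 4p ≥ p.
By the pumping lemma, w = xyz with |xy| ≤ p and |y| ≥ 1.
Because |xy| ≤ p and w begins with p copies of a, we have y = a^k with 1 ≤ k ≤ p.
Pump with i = 2: xy^2z = a^{p+k} b^p a^p b^p, of length 4p+k. Suppose this equals vv. The string starts with a and ends with b, so v does too; thus the boundary between the two copies of v is a b→a transition. There is exactly one such transition, at position 2p+k, so |v| = 2p+k and |vv| = 4p+2k ≠ 4p+k since k ≥ 1. So xy^2z ∉ L.
Contradiction. Therefore L is not regular.

a^{p+k} b^p a^p b^p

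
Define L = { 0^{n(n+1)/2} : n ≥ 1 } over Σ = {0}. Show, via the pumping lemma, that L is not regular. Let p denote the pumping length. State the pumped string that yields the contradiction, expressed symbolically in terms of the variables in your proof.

0^{p(p+1)/2+k}

Assume L is regular. Let p be the pumping length given by the pumping lemma.
Take w = 0^{p(p+1)/2} ∈ L with |w| = p(p+1)/2 ≥ p.
By the pumping lemma, w = xyz with |xy| ≤ p and y is nonempty.
Then y = 0^k for some k with 1 ≤ k ≤ p.
Pump with i = 2: xy^2z = 0^{p(p+1)/2+k}. Since 1 ≤ k ≤ p, p(p+1)/2 < p(p+1)/2+k ≤ p(p+1)/2+p < (p+1)(p+2)/2, so p(p+1)/2+k is strictly between consecutive triangular numbers. So xy^2z ∉ L.
This is a contradiction; hence L is not regular.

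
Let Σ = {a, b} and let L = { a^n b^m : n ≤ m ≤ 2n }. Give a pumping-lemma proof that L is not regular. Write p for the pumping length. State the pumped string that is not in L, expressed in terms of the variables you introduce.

a^{p+k} b^p

Assume L is regular. Let p be the pumping length given by the pumping lemma.
Take w = a^p b^p ∈ L (since p ≤ p ≤ 2p), with |w| = 2p ≥ p.
By the pumping lemma, w = xyz with |xy| ≤ p and |y| > 0.
Since the first p symbols of w are all a's and |xy| ≤ p, y lies entirely in the leading a-block: y = a^k for some k with 1 ≤ k ≤ p.
Pump with i = 2: xy^2z = a^{p+k} b^p. Now n = p+k > p = m, so the condition n ≤ m fails. Thus xy^2z ∉ L.
Contradiction. Therefore L is not regular.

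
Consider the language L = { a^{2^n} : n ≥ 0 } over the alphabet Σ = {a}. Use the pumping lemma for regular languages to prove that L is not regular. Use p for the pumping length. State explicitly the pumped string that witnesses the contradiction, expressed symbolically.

a^{2^p+k}

Toward a contradiction, assume L is regular with pumping length p.
Take w = a^{2^p} ∈ L with |w| = 2^p ≥ p.
Write w = xyz as guaranteed by the lemma, with |xy| ≤ p and |y| ≥ 1.
Then y = a^k for some k with 1 ≤ k ≤ p.
Pump with i = 2: xy^2z = a^{2^p+k}. Since 1 ≤ k ≤ p < 2^p, we have 2^p < 2^p+k < 2^{p+1}, so 2^p+k is not a power of 2. So xy^2z ∉ L.
This contradicts the pumping lemma, so L is not regular.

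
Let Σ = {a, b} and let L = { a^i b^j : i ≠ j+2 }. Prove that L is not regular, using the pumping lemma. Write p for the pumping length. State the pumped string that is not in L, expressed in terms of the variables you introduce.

a^{p+p!} b^{p+p!-2}

Suppose for contradiction that L is regular, and let p be the pumping length.
Choose w = a^p b^{p+p!-2}. Since p ≠ (p+p!-2)+2 = p+p!, w ∈ L; and |w| ≥ p.
Write w = xyz as guaranteed by the lemma, with |xy| ≤ p and |y| > 0.
The first p characters of w are a's, so xy (and hence y) consists only of a's. Write y = a^k, 1 ≤ k ≤ p.
Since 1 ≤ k ≤ p, k divides p!; set t = 1 + p!/k. Then xy^t z has p + (p!/k)·k = p + p! copies of a. Now the a-count is p+p! and (b-count)+2 = (p+p!-2)+2 = p+p!, so i ≠ j+2 fails. So xy^t z = a^{p+p!} b^{p+p!-2} ∉ L.
This is a contradiction; hence L is not regular.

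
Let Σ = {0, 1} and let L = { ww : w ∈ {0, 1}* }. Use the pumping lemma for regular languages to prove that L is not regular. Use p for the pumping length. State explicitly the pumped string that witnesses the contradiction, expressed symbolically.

0^{p+k} 1^p 0^p 1^p

Suppose for contradiction that L is regular, and let p be the pumping length.
Take w = 0^p 1^p 0^p 1^p = uu where u = 0^p1^p; then w ∈ L and |w| = 4p ≥ p.
The pumping lemma gives a decomposition w = xyz where |xy| ≤ p and |y| > 0.
Because |xy| ≤ p and w begins with p copies of 0, we have y = 0^k with 1 ≤ k ≤ p.
Pump with i = 2: xy^2z = 0^{p+k} 1^p 0^p 1^p, of length 4p+k. Suppose this equals vv. The string starts with 0 and ends with 1, so v does too; thus the boundary between the two copies of v is a 1→0 transition. There is exactly one such transition, at position 2p+k, so |v| = 2p+k and |vv| = 4p+2k ≠ 4p+k since k ≥ 1. So xy^2z ∉ L.
Contradiction. Therefore L is not regular.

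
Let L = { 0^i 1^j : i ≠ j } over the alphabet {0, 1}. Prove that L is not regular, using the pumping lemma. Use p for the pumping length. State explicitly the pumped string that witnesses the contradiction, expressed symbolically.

0^{p+p!} 1^{p+p!}

Suppose for contradiction that L is regular, and let p be the pumping length.
Choose w = 0^p 1^{p+p!}. Since p ≠ p+p!, w ∈ L; and |w| ≥ p.
The pumping lemma gives a decomposition w = xyz where |xy| ≤ p and |y| > 0.
Since the first p symbols of w are all 0's and |xy| ≤ p, y lies entirely in the leading 0-block: y = 0^k for some k with 1 ≤ k ≤ p.
Since 1 ≤ k ≤ p, k divides p!; set t = 1 + p!/k. Then xy^t z has p + (p!/k)·k = p + p! copies of 0. Now the 0-count equals the 1-count, so i ≠ j fails. So xy^t z = 0^{p+p!} 1^{p+p!} ∉ L.
This contradicts the pumping lemma, so L is not regular.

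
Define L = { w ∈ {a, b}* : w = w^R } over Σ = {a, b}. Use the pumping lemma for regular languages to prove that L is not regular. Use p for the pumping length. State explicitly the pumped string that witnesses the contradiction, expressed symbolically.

Suppose for contradiction that L is regular, and let p be the pumping length.
Take w = a^p b a^p, a palindrome of length 2p+1 ≥ p.
By the pumping lemma, w = xyz with |xy| ≤ p and |y| > 0.
The first p characters of w are a's, so xy (and hence y) consists only of a's. Write y = a^k, 1 ≤ k ≤ p.
Pump with i = 2: xy^2z = a^{p+k} b a^p. Its reverse is a^p b a^{p+k}, which differs from xy^2z since k ≥ 1. So xy^2z is not a palindrome and xy^2z ∉ L.
This contradicts the pumping lemma, so L is not regular.

a^{p+k} b a^p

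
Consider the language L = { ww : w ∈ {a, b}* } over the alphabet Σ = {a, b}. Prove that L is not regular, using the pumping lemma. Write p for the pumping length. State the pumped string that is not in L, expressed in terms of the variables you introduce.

a^{p+k} b^p a^p b^p

Suppose for contradiction that L is regular, and let p be the pumping length.
Take w = a^p b^p a^p b^p = uu where u = a^pb^p; then w ∈ L and |w| = 4p ≥ p.
The pumping lemma gives a decomposition w = xyz where |xy| ≤ p and y is nonempty.
Since the first p symbols of w are all a's and |xy| ≤ p, y lies entirely in the leading a-block: y = a^k for some k with 1 ≤ k ≤ p.
Pump with i = 2: xy^2z = a^{p+k} b^p a^p b^p, of length 4p+k. Suppose this equals vv. The string starts with a and ends with b, so v does too; thus the boundary between the two copies of v is a b→a transition. There is exactly one such transition, at position 2p+k, so |v| = 2p+k and |vv| = 4p+2k ≠ 4p+k since k ≥ 1. So xy^2z ∉ L.
This contradicts the pumping lemma, so L is not regular.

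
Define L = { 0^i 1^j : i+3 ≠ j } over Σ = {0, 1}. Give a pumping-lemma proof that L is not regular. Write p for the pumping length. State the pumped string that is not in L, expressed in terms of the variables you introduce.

Suppose for contradiction that L is regular, and let p be the pumping length.
Choose w = 0^p 1^{p+p!+3}. Since p ≠ (p+p!+3)-3 = p+p!, w ∈ L; and |w| ≥ p.
By the pumping lemma, w = xyz with |xy| ≤ p and |y| > 0.
The first p characters of w are 0's, so xy (and hence y) consists only of 0's. Write y = 0^k, 1 ≤ k ≤ p.
Since 1 ≤ k ≤ p, k divides p!; set t = 1 + p!/k. Then xy^t z has p + (p!/k)·k = p + p! copies of 0. Now the 0-count is p+p! and (1-count)-3 = (p+p!+3)-3 = p+p!, so i+3 ≠ j fails. So xy^t z = 0^{p+p!} 1^{p+p!+3} ∉ L.
This contradicts the pumping lemma, so L is not regular.

0^{p+p!} 1^{p+p!+3}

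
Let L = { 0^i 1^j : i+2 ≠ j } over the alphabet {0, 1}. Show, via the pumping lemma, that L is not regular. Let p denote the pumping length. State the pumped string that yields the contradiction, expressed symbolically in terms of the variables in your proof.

Toward a contradiction, assume L is regular with pumping length p.
Choose w = 0^p 1^{p+p!+2}. Since p ≠ (p+p!+2)-2 = p+p!, w ∈ L; and |w| ≥ p.
Write w = xyz as guaranteed by the lemma, with |xy| ≤ p and y is nonempty.
The first p characters of w are 0's, so xy (and hence y) consists only of 0's. Write y = 0^k, 1 ≤ k ≤ p.
Since 1 ≤ k ≤ p, k divides p!; set t = 1 + p!/k. Then xy^t z has p + (p!/k)·k = p + p! copies of 0. Now the 0-count is p+p! and (1-count)-2 = (p+p!+2)-2 = p+p!, so i+2 ≠ j fails. So xy^t z = 0^{p+p!} 1^{p+p!+2} ∉ L.
This is a contradiction; hence L is not regular.

0^{p+p!} 1^{p+p!+2}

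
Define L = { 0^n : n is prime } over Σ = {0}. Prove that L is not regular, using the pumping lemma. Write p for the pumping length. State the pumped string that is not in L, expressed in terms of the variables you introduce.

Assume L is regular. Let p be the pumping length given by the pumping lemma.
Let q be a prime with q ≥ p+2 (infinitely many primes exist), and take w = 0^q ∈ L with |w| = q ≥ p.
By the pumping lemma, w = xyz with |xy| ≤ p and y is nonempty.
Then y = 0^k for some k with 1 ≤ k ≤ p.
Since 1 ≤ k ≤ p, |xz| = q-k. Pump with i = q+1: |xy^{q+1}z| = (q-k)+(q+1)k = q+qk = q(1+k), which is composite (both factors ≥ 2). So xy^{q+1}z = 0^{q(1+k)} ∉ L.
This contradicts the pumping lemma, so L is not regular.

0^{q(1+k)}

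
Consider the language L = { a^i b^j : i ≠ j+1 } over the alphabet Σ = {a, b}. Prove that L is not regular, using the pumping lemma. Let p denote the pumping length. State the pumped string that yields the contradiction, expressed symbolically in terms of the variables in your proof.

a^{p+p!} b^{p+p!-1}

Assume L is regular. Let p be the pumping length given by the pumping lemma.
Choose w = a^p b^{p+p!-1}. Since p ≠ (p+p!-1)+1 = p+p!, w ∈ L; and |w| ≥ p.
By the pumping lemma, w = xyz with |xy| ≤ p and |y| ≥ 1.
Because |xy| ≤ p and w begins with p copies of a, we have y = a^k with 1 ≤ k ≤ p.
Since 1 ≤ k ≤ p, k divides p!; set t = 1 + p!/k. Then xy^t z has p + (p!/k)·k = p + p! copies of a. Now the a-count is p+p! and (b-count)+1 = (p+p!-1)+1 = p+p!, so i ≠ j+1 fails. So xy^t z = a^{p+p!} b^{p+p!-1} ∉ L.
Contradiction. Therefore L is not regular.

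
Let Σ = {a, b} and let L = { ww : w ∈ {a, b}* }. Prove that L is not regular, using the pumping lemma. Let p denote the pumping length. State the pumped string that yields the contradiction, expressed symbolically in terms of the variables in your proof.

Toward a contradiction, assume L is regular with pumping length p.
Take w = a^p b^p a^p b^p = uu where u = a^pb^p; then w ∈ L and |w| = 4p ≥ p.
By the pumping lemma, w = xyz with |xy| ≤ p and |y| > 0.
Since the first p symbols of w are all a's and |xy| ≤ p, y lies entirely in the leading a-block: y = a^k for some k with 1 ≤ k ≤ p.
Pump with i = 2: xy^2z = a^{p+k} b^p a^p b^p, of length 4p+k. Suppose this equals vv. The string starts with a and ends with b, so v does too; thus the boundary between the two copies of v is a b→a transition. There is exactly one such transition, at position 2p+k, so |v| = 2p+k and |vv| = 4p+2k ≠ 4p+k since k ≥ 1. So xy^2z ∉ L.
This is a contradiction; hence L is not regular.

a^{p+k} b^p a^p b^p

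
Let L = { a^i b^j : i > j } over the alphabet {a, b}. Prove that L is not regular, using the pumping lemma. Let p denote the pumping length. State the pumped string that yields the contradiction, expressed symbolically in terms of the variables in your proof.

a^{p+1-k} b^p

Toward a contradiction, assume L is regular with pumping length p.
Choose w = a^{p+1} b^p ∈ L, with |w| = 2p+1 ≥ p.
The pumping lemma gives a decomposition w = xyz where |xy| ≤ p and |y| ≥ 1.
The first p characters of w are a's, so xy (and hence y) consists only of a's. Write y = a^k, 1 ≤ k ≤ p.
Consider xy^0z = xz = a^{p+1-k} b^p. Since k ≥ 1, the a-count p+1-k is at most p, so i > j fails; thus xz ∉ L.
This contradicts the pumping lemma, so L is not regular.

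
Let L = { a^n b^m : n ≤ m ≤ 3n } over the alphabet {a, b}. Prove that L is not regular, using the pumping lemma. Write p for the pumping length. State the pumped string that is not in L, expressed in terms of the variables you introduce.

Assume L is regular. Let p be the pumping length given by the pumping lemma.
Take w = a^p b^p ∈ L (since p ≤ p ≤ 3p), with |w| = 2p ≥ p.
Write w = xyz as guaranteed by the lemma, with |xy| ≤ p and y is nonempty.
Because |xy| ≤ p and w begins with p copies of a, we have y = a^k with 1 ≤ k ≤ p.
Pump with i = 2: xy^2z = a^{p+k} b^p. Now n = p+k > p = m, so the condition n ≤ m fails. Thus xy^2z ∉ L.
This contradicts the pumping lemma, so L is not regular.

a^{p+k} b^p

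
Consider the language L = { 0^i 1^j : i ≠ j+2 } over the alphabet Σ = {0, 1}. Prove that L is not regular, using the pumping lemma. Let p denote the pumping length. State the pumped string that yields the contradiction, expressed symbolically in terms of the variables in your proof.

Toward a contradiction, assume L is regular with pumping length p.
Choose w = 0^p 1^{p+p!-2}. Since p ≠ (p+p!-2)+2 = p+p!, w ∈ L; and |w| ≥ p.
The pumping lemma gives a decomposition w = xyz where |xy| ≤ p and y is nonempty.
The first p characters of w are 0's, so xy (and hence y) consists only of 0's. Write y = 0^k, 1 ≤ k ≤ p.
Since 1 ≤ k ≤ p, k divides p!; set t = 1 + p!/k. Then xy^t z has p + (p!/k)·k = p + p! copies of 0. Now the 0-count is p+p! and (1-count)+2 = (p+p!-2)+2 = p+p!, so i ≠ j+2 fails. So xy^t z = 0^{p+p!} 1^{p+p!-2} ∉ L.
This contradicts the pumping lemma, so L is not regular.

0^{p+p!} 1^{p+p!-2}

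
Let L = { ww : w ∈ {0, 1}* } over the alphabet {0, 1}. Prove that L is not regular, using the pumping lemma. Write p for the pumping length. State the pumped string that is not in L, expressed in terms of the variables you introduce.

0^{p+k} 1^p 0^p 1^p

Assume L is regular; let p be its pumping constant.
Take w = 0^p 1^p 0^p 1^p = uu where u = 0^p1^p; then w ∈ L and |w| = 4p ≥ p.
The pumping lemma gives a decomposition w = xyz where |xy| ≤ p and |y| > 0.
The first p characters of w are 0's, so xy (and hence y) consists only of 0's. Write y = 0^k, 1 ≤ k ≤ p.
Pump with i = 2: xy^2z = 0^{p+k} 1^p 0^p 1^p, of length 4p+k. Suppose this equals vv. The string starts with 0 and ends with 1, so v does too; thus the boundary between the two copies of v is a 1→0 transition. There is exactly one such transition, at position 2p+k, so |v| = 2p+k and |vv| = 4p+2k ≠ 4p+k since k ≥ 1. So xy^2z ∉ L.
Contradiction. Therefore L is not regular.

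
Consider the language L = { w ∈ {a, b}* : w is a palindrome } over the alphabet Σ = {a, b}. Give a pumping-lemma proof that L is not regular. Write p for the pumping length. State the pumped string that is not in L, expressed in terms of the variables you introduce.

Assume L is regular; let p be its pumping constant.
Take w = a^p b a^p, a palindrome of length 2p+1 ≥ p.
By the pumping lemma, w = xyz with |xy| ≤ p and |y| > 0.
Since the first p symbols of w are all a's and |xy| ≤ p, y lies entirely in the leading a-block: y = a^k for some k with 1 ≤ k ≤ p.
Pump with i = 2: xy^2z = a^{p+k} b a^p. Its reverse is a^p b a^{p+k}, which differs from xy^2z since k ≥ 1. So xy^2z is not a palindrome and xy^2z ∉ L.
Contradiction. Therefore L is not regular.

a^{p+k} b a^p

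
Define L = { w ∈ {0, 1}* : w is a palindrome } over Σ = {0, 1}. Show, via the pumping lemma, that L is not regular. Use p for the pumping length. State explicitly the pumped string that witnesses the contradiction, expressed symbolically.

0^{p+k} 1 0^p

Assume L is regular; let p be its pumping constant.
Take w = 0^p 1 0^p, a palindrome of length 2p+1 ≥ p.
The pumping lemma gives a decomposition w = xyz where |xy| ≤ p and |y| ≥ 1.
Because |xy| ≤ p and w begins with p copies of 0, we have y = 0^k with 1 ≤ k ≤ p.
Pump with i = 2: xy^2z = 0^{p+k} 1 0^p. Its reverse is 0^p 1 0^{p+k}, which differs from xy^2z since k ≥ 1. So xy^2z is not a palindrome and xy^2z ∉ L.
Contradiction. Therefore L is not regular.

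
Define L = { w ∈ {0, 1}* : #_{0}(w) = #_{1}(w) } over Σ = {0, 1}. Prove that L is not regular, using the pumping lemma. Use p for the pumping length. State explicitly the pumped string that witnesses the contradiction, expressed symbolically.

Toward a contradiction, assume L is regular with pumping length p.
Choose w = 0^p 1^p ∈ L with |w| = 2p ≥ p.
By the pumping lemma, w = xyz with |xy| ≤ p and |y| > 0.
The first p characters of w are 0's, so xy (and hence y) consists only of 0's. Write y = 0^k, 1 ≤ k ≤ p.
Pump with i = 2: xy^2z = 0^{p+k} 1^p has p+k occurrences of 0 but only p of 1. Since k ≥ 1 the counts differ, so xy^2z ∉ L.
This is a contradiction; hence L is not regular.

0^{p+k} 1^p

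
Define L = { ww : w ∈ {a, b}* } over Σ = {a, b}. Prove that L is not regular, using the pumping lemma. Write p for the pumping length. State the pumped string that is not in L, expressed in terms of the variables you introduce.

Assume L is regular; let p be its pumping constant.
Take w = a^p b^p a^p b^p = uu where u = a^pb^p; then w ∈ L and |w| = 4p ≥ p.
The pumping lemma gives a decomposition w = xyz where |xy| ≤ p and y is nonempty.
Because |xy| ≤ p and w begins with p copies of a, we have y = a^k with 1 ≤ k ≤ p.
Pump with i = 2: xy^2z = a^{p+k} b^p a^p b^p, of length 4p+k. Suppose this equals vv. The string starts with a and ends with b, so v does too; thus the boundary between the two copies of v is a b→a transition. There is exactly one such transition, at position 2p+k, so |v| = 2p+k and |vv| = 4p+2k ≠ 4p+k since k ≥ 1. So xy^2z ∉ L.
Contradiction. Therefore L is not regular.

a^{p+k} b^p a^p b^p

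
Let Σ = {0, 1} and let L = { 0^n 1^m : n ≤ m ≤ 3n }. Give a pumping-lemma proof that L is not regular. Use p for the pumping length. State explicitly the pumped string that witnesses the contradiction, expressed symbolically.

Suppose for contradiction that L is regular, and let p be the pumping length.
Take w = 0^p 1^p ∈ L (since p ≤ p ≤ 3p), with |w| = 2p ≥ p.
Write w = xyz as guaranteed by the lemma, with |xy| ≤ p and y is nonempty.
Because |xy| ≤ p and w begins with p copies of 0, we have y = 0^k with 1 ≤ k ≤ p.
Pump with i = 2: xy^2z = 0^{p+k} 1^p. Now n = p+k > p = m, so the condition n ≤ m fails. Thus xy^2z ∉ L.
This is a contradiction; hence L is not regular.

0^{p+k} 1^p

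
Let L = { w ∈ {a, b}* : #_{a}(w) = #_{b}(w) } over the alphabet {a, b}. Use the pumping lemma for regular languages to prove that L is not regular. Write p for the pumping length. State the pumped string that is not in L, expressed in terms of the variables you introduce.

Suppose for contradiction that L is regular, and let p be the pumping length.
Choose w = a^p b^p ∈ L with |w| = 2p ≥ p.
The pumping lemma gives a decomposition w = xyz where |xy| ≤ p and y is nonempty.
The first p characters of w are a's, so xy (and hence y) consists only of a's. Write y = a^k, 1 ≤ k ≤ p.
Pump with i = 2: xy^2z = a^{p+k} b^p has p+k occurrences of a but only p of b. Since k ≥ 1 the counts differ, so xy^2z ∉ L.
Contradiction. Therefore L is not regular.

a^{p+k} b^p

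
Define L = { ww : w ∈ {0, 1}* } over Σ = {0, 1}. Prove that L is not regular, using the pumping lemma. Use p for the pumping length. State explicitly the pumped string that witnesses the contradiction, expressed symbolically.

Toward a contradiction, assume L is regular with pumping length p.
Take w = 0^p 1^p 0^p 1^p = uu where u = 0^p1^p; then w ∈ L and |w| = 4p ≥ p.
By the pumping lemma, w = xyz with |xy| ≤ p and |y| > 0.
The first p characters of w are 0's, so xy (and hence y) consists only of 0's. Write y = 0^k, 1 ≤ k ≤ p.
Pump with i = 2: xy^2z = 0^{p+k} 1^p 0^p 1^p, of length 4p+k. Suppose this equals vv. The string starts with 0 and ends with 1, so v does too; thus the boundary between the two copies of v is a 1→0 transition. There is exactly one such transition, at position 2p+k, so |v| = 2p+k and |vv| = 4p+2k ≠ 4p+k since k ≥ 1. So xy^2z ∉ L.
This contradicts the pumping lemma, so L is not regular.

0^{p+k} 1^p 0^p 1^p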